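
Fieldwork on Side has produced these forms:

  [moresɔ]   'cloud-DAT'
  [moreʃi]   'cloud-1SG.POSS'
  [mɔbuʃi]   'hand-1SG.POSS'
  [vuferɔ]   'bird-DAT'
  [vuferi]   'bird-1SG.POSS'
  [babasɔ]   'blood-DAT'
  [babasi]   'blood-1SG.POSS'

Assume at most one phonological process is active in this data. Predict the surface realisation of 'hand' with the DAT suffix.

The root 'cloud' surfaces as [moresɔ] and [moreʃi], with a stem-final [s] ~ [ʃ] alternation.
Compare 'blood', with invariant [s] in [babasɔ] and [babasi]: an analysis with underlying /s/ and a rule producing [ʃ] before the 1SG.POSS suffix would wrongly predict alternation here too.
The underlying segment must be /ʃ/; palato-alveolar /ʃ/ becomes [s] when no front vowel follows, yielding [s] there.
From [mɔbuʃi] the stem 'hand' is /mɔbuʃ/; when no front vowel follows this yields [mɔbusɔ].

[mɔbusɔ]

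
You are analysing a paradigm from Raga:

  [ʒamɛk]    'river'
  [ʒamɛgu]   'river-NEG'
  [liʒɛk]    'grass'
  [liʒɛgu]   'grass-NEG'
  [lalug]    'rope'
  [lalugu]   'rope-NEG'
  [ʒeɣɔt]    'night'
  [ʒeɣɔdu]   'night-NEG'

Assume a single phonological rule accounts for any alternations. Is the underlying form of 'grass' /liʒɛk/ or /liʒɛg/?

The stem for 'grass' ends in [k] in [liʒɛk] but [g] in [liʒɛgu].
But 'rope' keeps [g] in both environments ([lalug], [lalugu]), so there is no rule changing /g/ to [k] in isolation.
The underlying segment must be /k/; voiceless stops become voiced between vowels, yielding [g] there.

/liʒɛk/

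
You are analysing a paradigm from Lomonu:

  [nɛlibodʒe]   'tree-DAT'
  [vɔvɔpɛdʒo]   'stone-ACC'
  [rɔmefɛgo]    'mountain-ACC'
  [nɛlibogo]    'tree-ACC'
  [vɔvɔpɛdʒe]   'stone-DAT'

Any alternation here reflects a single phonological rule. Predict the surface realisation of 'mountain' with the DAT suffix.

'tree' shows [g] ~ [dʒ] at the end of the stem ([nɛlibogo] vs [nɛlibodʒe]).
The stem 'stone' ([vɔvɔpɛdʒo], [vɔvɔpɛdʒe]) shows [dʒ] unchanged in both environments, so [dʒ] cannot be basic with [g] derived before the ACC suffix.
Therefore /g/ is basic and [dʒ] is derived by palatalization before a front vowel (/g/ becomes palato-alveolar [dʒ] before a front vowel).
From [rɔmefɛgo] the stem 'mountain' is /rɔmefɛg/; before a front vowel this yields [rɔmefɛdʒe].

[rɔmefɛdʒe]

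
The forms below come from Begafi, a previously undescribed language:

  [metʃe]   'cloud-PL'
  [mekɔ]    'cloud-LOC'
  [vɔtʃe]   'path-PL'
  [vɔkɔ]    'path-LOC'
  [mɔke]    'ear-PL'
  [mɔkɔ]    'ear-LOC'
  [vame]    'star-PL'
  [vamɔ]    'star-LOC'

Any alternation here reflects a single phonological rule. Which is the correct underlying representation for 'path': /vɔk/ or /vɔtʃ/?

/vɔtʃ/

'path' shows [tʃ] ~ [k] at the end of the stem ([vɔtʃe] vs [vɔkɔ]).
The stem 'ear' ([mɔke], [mɔkɔ]) shows [k] unchanged in both environments, so [k] cannot be basic with [tʃ] derived before the PL suffix.
The underlying segment must be /tʃ/; palato-alveolar /tʃ/ becomes [k] when no front vowel follows, yielding [k] there.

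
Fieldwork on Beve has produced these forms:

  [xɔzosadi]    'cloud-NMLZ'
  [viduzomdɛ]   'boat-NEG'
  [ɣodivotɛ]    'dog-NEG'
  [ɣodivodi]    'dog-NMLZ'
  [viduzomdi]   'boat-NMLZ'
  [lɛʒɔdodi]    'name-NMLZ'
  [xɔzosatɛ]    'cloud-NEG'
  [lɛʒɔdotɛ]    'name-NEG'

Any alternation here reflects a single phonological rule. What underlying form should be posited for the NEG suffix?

The NEG suffix surfaces as [-dɛ] and [-tɛ], depending on the final segment of the stem.
By contrast the NMLZ suffix keeps its initial [d] throughout — that segment must be underlying.
The NEG suffix is therefore /-tɛ/ underlyingly, with post-nasal voicing: voiceless stops become voiced after a nasal.

/-tɛ/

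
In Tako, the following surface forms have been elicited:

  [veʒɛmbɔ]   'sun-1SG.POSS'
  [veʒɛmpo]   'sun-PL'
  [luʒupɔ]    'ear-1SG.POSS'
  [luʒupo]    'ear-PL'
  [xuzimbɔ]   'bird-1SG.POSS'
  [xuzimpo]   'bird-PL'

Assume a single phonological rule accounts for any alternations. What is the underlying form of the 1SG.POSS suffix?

/-bɔ/

The 1SG.POSS suffix surfaces as [-bɔ] and [-pɔ], depending on the final segment of the stem.
The PL suffix, which begins with [p], is invariant after every stem; so [p] is not altered by any rule here.
The 1SG.POSS suffix is therefore /-bɔ/ underlyingly, with post-vocalic devoicing: voiced stops become voiceless after a vowel.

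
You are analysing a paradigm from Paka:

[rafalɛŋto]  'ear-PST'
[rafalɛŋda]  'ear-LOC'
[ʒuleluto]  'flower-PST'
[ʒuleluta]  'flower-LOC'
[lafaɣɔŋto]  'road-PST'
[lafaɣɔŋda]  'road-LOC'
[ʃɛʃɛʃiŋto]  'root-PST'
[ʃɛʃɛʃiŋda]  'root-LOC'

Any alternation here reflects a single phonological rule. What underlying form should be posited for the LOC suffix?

The LOC suffix surfaces as [-da] and [-ta], depending on the final segment of the stem.
The PST suffix, which begins with [t], is invariant after every stem; so [t] is not altered by any rule here.
The LOC suffix is therefore /-da/ underlyingly, with post-vocalic devoicing: voiced stops become voiceless after a vowel.

/-da/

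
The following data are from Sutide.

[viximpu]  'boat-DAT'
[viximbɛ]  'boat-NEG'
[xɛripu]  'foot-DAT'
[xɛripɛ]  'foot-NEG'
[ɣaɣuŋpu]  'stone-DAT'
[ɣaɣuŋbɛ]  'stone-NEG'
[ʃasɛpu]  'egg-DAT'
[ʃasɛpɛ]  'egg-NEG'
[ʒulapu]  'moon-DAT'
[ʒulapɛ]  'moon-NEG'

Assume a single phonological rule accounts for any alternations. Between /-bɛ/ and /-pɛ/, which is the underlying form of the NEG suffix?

/-bɛ/

The NEG suffix surfaces as [-bɛ] and [-pɛ], depending on the final segment of the stem.
By contrast the DAT suffix keeps its initial [p] throughout — that segment must be underlying.
The NEG suffix is therefore /-bɛ/ underlyingly, with post-vocalic devoicing: voiced stops become voiceless after a vowel.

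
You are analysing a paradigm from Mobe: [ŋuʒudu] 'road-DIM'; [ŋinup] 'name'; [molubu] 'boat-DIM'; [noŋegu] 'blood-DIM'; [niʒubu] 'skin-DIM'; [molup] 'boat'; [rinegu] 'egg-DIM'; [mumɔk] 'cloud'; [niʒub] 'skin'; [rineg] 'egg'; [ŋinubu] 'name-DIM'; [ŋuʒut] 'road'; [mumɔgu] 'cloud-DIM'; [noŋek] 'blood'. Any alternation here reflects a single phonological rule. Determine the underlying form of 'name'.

/ŋinup/

'name' shows [p] ~ [b] at the end of the stem ([ŋinup] vs [ŋinubu]).
If /b/ were underlying and a rule turned it into [p] in isolation, 'skin' would also alternate; but it has [b] in both [niʒub] and [niʒubu].
The underlying segment must be /p/; voiceless stops become voiced between vowels, yielding [b] there.
The underlying form of 'name' is therefore /ŋinup/.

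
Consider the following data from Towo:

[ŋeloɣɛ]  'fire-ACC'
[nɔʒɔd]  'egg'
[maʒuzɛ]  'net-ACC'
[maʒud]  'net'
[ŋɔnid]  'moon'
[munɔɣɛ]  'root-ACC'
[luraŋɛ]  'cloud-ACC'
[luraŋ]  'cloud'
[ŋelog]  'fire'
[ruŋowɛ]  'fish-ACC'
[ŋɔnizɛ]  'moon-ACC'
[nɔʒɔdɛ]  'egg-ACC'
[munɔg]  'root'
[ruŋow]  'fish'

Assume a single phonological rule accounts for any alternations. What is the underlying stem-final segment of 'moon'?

/z/

'moon' shows [d] ~ [z] at the end of the stem ([ŋɔnid] vs [ŋɔnizɛ]).
If /d/ were underlying and a rule turned it into [z] before the ACC suffix, 'egg' would also alternate; but it has [d] in both [nɔʒɔd] and [nɔʒɔdɛ].
So /z/ is underlying, and a rule of word-final hardening — voiced fricatives become stops word-finally — gives [d].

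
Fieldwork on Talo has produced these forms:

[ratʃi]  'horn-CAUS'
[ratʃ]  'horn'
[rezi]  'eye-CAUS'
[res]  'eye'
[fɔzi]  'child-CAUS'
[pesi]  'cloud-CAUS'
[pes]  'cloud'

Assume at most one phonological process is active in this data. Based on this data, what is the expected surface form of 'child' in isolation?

[fɔs]

'eye' shows [z] ~ [s] at the end of the stem ([rezi] vs [res]).
The stem 'cloud' ([pesi], [pes]) shows [s] unchanged in both environments, so [s] cannot be basic with [z] derived before the CAUS suffix.
So /z/ is underlying, and a rule of word-final obstruent devoicing — voiced obstruents become voiceless word-finally — gives [s].
The one attested form of 'child', [fɔzi], shows underlying /fɔz/. Applying the same rule word-finally gives [fɔs].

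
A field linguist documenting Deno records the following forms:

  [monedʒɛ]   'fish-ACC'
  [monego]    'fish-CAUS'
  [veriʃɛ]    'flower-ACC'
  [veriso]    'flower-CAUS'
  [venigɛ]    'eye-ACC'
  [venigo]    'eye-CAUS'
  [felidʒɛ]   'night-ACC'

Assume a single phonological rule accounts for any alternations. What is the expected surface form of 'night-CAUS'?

The root 'fish' surfaces as [monedʒɛ] and [monego], with a stem-final [dʒ] ~ [g] alternation.
If /g/ were underlying and a rule turned it into [dʒ] before the ACC suffix, 'eye' would also alternate; but it has [g] in both [venigɛ] and [venigo].
The alternation reflects depalatalization: palato-alveolar /dʒ/ and /ʃ/ become [g] and [s] when no front vowel follows. /dʒ/ is underlying.
The one attested form of 'night', [felidʒɛ], shows underlying /felidʒ/. Applying the same rule when no front vowel follows gives [feligo].

[feligo]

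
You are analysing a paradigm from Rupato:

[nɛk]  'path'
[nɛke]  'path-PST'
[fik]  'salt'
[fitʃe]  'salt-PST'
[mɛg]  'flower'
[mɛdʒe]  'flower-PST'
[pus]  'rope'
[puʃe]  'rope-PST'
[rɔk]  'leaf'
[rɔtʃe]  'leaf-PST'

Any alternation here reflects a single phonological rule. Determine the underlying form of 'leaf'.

The stem for 'leaf' ends in [k] in [rɔk] but [tʃ] in [rɔtʃe].
Compare 'path', with invariant [k] in [nɛk] and [nɛke]: an analysis with underlying /k/ and a rule producing [tʃ] before the PST suffix would wrongly predict alternation here too.
The underlying segment must be /tʃ/; palato-alveolar /tʃ/, /dʒ/ and /ʃ/ become [k], [g] and [s] when no front vowel follows, yielding [k] there.
Hence 'leaf' is /rɔtʃ/ underlyingly.

/rɔtʃ/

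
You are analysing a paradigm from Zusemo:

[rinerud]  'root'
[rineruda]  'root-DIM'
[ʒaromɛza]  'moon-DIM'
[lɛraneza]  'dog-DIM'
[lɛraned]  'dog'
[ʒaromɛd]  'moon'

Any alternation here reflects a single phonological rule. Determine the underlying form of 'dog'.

/lɛranez/

The stem for 'dog' ends in [d] in [lɛraned] but [z] in [lɛraneza].
Compare 'root', with invariant [d] in [rinerud] and [rineruda]: an analysis with underlying /d/ and a rule producing [z] before the DIM suffix would wrongly predict alternation here too.
So /z/ is underlying, and a rule of word-final hardening — voiced fricatives become stops word-finally — gives [d].
The underlying form of 'dog' is therefore /lɛranez/.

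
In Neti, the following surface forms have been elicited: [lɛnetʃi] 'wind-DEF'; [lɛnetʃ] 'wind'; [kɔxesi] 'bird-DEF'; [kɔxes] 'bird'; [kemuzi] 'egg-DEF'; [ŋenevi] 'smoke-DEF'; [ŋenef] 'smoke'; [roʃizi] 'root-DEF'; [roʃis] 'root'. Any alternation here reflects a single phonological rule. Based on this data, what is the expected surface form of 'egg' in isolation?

[kemus]

The stem for 'root' ends in [z] in [roʃizi] but [s] in [roʃis].
But 'bird' keeps [s] in both environments ([kɔxesi], [kɔxes]), so there is no rule changing /s/ to [z] before the DEF suffix.
Therefore /z/ is basic and [s] is derived by word-final obstruent devoicing (voiced obstruents become voiceless word-finally).
The one attested form of 'egg', [kemuzi], shows underlying /kemuz/. Applying the same rule word-finally gives [kemus].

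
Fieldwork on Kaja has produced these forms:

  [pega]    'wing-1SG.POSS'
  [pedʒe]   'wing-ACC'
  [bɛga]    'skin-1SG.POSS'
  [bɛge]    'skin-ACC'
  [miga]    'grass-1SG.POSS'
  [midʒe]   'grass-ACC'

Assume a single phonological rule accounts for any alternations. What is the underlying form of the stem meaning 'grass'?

The root 'grass' surfaces as [miga] and [midʒe], with a stem-final [g] ~ [dʒ] alternation.
If /g/ were underlying and a rule turned it into [dʒ] before the ACC suffix, 'skin' would also alternate; but it has [g] in both [bɛga] and [bɛge].
Therefore /dʒ/ is basic and [g] is derived by depalatalization (palato-alveolar /dʒ/ becomes [g] when no front vowel follows).
So 'grass' = /midʒ/.

/midʒ/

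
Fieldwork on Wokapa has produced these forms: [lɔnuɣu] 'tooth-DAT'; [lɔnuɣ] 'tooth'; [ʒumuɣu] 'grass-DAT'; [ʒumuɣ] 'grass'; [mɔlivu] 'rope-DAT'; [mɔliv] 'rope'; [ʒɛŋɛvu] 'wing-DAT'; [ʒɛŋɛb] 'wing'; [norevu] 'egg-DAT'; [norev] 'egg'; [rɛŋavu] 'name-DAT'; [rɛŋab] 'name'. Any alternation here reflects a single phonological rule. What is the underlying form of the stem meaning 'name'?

/rɛŋab/

'name' shows [v] ~ [b] at the end of the stem ([rɛŋavu] vs [rɛŋab]).
Compare 'egg', with invariant [v] in [norevu] and [norev]: an analysis with underlying /v/ and a rule producing [b] in isolation would wrongly predict alternation here too.
So /b/ is underlying, and a rule of intervocalic spirantization — voiced stops become fricatives between vowels — gives [v].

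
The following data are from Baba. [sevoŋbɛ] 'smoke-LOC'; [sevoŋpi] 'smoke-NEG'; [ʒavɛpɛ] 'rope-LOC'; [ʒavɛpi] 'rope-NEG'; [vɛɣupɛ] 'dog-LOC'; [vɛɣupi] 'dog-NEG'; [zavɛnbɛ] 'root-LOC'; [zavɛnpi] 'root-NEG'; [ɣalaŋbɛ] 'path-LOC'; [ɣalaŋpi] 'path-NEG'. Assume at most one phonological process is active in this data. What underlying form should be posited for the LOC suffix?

The LOC suffix surfaces as [-bɛ] and [-pɛ], depending on the final segment of the stem.
The NEG suffix, which begins with [p], is invariant after every stem; so [p] is not altered by any rule here.
So the underlying form is /-bɛ/, and voiced stops become voiceless after a vowel.

/-bɛ/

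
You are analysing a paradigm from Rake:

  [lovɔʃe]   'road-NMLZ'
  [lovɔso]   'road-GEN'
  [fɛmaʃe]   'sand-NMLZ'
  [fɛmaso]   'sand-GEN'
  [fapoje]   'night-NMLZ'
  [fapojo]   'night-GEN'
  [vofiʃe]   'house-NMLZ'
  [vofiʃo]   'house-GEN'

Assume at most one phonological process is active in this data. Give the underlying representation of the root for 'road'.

'road' shows [ʃ] ~ [s] at the end of the stem ([lovɔʃe] vs [lovɔso]).
But 'house' keeps [ʃ] in both environments ([vofiʃe], [vofiʃo]), so there is no rule changing /ʃ/ to [s] before the GEN suffix.
The underlying segment must be /s/; /s/ becomes palato-alveolar [ʃ] before a front vowel, yielding [ʃ] there.
The underlying form of 'road' is therefore /lovɔs/.

/lovɔs/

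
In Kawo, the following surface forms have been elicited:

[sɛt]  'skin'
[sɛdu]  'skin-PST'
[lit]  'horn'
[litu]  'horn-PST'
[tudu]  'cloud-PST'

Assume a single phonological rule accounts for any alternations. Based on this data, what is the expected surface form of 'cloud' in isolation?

In [sɛt] and [sɛdu] the final segment of 'skin' alternates: [t] ~ [d].
Compare 'horn', with invariant [t] in [lit] and [litu]: an analysis with underlying /t/ and a rule producing [d] before the PST suffix would wrongly predict alternation here too.
Therefore /d/ is basic and [t] is derived by word-final obstruent devoicing (voiced obstruents become voiceless word-finally).
From [tudu] the stem 'cloud' is /tud/; word-finally this yields [tut].

[tut]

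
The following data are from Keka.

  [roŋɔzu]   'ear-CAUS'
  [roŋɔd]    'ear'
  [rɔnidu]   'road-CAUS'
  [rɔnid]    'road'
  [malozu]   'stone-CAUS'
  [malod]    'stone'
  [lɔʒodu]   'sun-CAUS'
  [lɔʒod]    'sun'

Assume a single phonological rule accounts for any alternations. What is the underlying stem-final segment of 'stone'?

In [malozu] and [malod] the final segment of 'stone' alternates: [z] ~ [d].
Compare 'road', with invariant [d] in [rɔnidu] and [rɔnid]: an analysis with underlying /d/ and a rule producing [z] before the CAUS suffix would wrongly predict alternation here too.
The alternation reflects word-final hardening: voiced fricatives become stops word-finally. /z/ is underlying.

/z/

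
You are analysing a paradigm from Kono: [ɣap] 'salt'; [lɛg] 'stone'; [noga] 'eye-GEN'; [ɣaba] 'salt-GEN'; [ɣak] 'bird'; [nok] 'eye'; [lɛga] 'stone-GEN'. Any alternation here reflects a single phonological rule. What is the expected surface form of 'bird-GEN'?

[ɣaga]

The stem for 'eye' ends in [k] in [nok] but [g] in [noga].
If /g/ were underlying and a rule turned it into [k] in isolation, 'stone' would also alternate; but it has [g] in both [lɛg] and [lɛga].
So /k/ is underlying, and a rule of intervocalic voicing — voiceless stops become voiced between vowels — gives [g].
The one attested form of 'bird', [ɣak], shows underlying /ɣak/. Applying the same rule between vowels gives [ɣaga].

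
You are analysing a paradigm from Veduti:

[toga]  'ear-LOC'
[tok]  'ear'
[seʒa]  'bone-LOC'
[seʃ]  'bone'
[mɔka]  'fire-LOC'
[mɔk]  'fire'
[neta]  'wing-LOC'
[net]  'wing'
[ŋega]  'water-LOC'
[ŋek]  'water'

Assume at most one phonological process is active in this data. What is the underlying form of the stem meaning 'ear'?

The root 'ear' surfaces as [toga] and [tok], with a stem-final [g] ~ [k] alternation.
If /k/ were underlying and a rule turned it into [g] before the LOC suffix, 'fire' would also alternate; but it has [k] in both [mɔka] and [mɔk].
The underlying segment must be /g/; voiced obstruents become voiceless word-finally, yielding [k] there.
Hence 'ear' is /tog/ underlyingly.

/tog/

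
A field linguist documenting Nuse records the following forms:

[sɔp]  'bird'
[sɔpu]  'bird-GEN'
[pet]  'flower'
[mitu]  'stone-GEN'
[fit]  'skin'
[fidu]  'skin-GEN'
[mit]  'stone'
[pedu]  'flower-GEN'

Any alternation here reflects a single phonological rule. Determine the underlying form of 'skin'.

'skin' shows [d] ~ [t] at the end of the stem ([fidu] vs [fit]).
If /t/ were underlying and a rule turned it into [d] before the GEN suffix, 'stone' would also alternate; but it has [t] in both [mitu] and [mit].
So /d/ is underlying, and a rule of word-final obstruent devoicing — voiced obstruents become voiceless word-finally — gives [t].
So 'skin' = /fid/.

/fid/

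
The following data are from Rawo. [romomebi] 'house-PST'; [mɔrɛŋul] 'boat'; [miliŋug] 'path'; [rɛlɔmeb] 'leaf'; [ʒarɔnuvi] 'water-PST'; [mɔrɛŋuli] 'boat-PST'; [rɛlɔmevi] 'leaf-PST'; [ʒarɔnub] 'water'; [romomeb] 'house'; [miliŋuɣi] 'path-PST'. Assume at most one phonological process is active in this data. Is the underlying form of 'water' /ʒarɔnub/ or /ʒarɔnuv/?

/ʒarɔnuv/

The root 'water' surfaces as [ʒarɔnuvi] and [ʒarɔnub], with a stem-final [v] ~ [b] alternation.
But 'house' keeps [b] in both environments ([romomebi], [romomeb]), so there is no rule changing /b/ to [v] before the PST suffix.
Therefore /v/ is basic and [b] is derived by word-final hardening (voiced fricatives become stops word-finally).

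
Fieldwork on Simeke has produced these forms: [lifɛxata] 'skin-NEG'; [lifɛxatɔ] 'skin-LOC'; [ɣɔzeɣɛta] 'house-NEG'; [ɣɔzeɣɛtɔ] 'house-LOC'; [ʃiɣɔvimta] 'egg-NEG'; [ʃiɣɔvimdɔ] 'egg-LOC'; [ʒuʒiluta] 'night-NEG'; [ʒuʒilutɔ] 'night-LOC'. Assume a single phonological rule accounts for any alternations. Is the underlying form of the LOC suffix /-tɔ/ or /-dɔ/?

The LOC morpheme has two allomorphs, [-dɔ] and [-tɔ].
By contrast the NEG suffix keeps its initial [t] throughout — that segment must be underlying.
So the underlying form is /-dɔ/, and voiced stops become voiceless after a vowel.

/-dɔ/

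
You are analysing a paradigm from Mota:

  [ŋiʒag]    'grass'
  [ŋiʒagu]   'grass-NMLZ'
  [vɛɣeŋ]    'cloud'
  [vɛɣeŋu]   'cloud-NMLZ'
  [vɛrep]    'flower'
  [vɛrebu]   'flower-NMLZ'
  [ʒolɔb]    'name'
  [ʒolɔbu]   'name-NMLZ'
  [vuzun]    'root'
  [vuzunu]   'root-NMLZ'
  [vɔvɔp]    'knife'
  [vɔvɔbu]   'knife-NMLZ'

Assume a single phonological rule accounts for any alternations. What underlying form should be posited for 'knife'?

'knife' shows [p] ~ [b] at the end of the stem ([vɔvɔp] vs [vɔvɔbu]).
If /b/ were underlying and a rule turned it into [p] in isolation, 'name' would also alternate; but it has [b] in both [ʒolɔb] and [ʒolɔbu].
The underlying segment must be /p/; voiceless stops become voiced between vowels, yielding [b] there.
Hence 'knife' is /vɔvɔp/ underlyingly.

/vɔvɔp/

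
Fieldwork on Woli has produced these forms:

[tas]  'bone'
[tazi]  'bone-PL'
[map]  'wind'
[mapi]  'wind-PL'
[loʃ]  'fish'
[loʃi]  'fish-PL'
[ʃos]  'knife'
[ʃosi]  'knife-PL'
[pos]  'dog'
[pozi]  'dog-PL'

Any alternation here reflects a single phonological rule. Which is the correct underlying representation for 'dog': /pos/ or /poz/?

The stem for 'dog' ends in [s] in [pos] but [z] in [pozi].
If /s/ were underlying and a rule turned it into [z] before the PL suffix, 'knife' would also alternate; but it has [s] in both [ʃos] and [ʃosi].
Therefore /z/ is basic and [s] is derived by word-final obstruent devoicing (voiced obstruents become voiceless word-finally).

/poz/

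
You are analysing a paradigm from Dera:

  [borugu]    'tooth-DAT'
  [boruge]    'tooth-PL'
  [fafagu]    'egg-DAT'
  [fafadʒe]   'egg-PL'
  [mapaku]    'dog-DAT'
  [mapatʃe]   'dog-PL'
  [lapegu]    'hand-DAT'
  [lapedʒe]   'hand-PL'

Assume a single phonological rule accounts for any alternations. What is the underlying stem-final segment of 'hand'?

/dʒ/

'hand' shows [g] ~ [dʒ] at the end of the stem ([lapegu] vs [lapedʒe]).
The stem 'tooth' ([borugu], [boruge]) shows [g] unchanged in both environments, so [g] cannot be basic with [dʒ] derived before the PL suffix.
Therefore /dʒ/ is basic and [g] is derived by depalatalization (palato-alveolar /tʃ/ and /dʒ/ become [k] and [g] when no front vowel follows).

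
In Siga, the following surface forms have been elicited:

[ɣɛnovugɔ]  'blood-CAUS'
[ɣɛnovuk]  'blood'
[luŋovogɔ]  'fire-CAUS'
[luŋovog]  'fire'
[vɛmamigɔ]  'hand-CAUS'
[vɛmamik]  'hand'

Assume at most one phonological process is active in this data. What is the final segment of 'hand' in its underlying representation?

In [vɛmamigɔ] and [vɛmamik] the final segment of 'hand' alternates: [g] ~ [k].
Compare 'fire', with invariant [g] in [luŋovogɔ] and [luŋovog]: an analysis with underlying /g/ and a rule producing [k] in isolation would wrongly predict alternation here too.
So /k/ is underlying, and a rule of intervocalic voicing — voiceless stops become voiced between vowels — gives [g].

/k/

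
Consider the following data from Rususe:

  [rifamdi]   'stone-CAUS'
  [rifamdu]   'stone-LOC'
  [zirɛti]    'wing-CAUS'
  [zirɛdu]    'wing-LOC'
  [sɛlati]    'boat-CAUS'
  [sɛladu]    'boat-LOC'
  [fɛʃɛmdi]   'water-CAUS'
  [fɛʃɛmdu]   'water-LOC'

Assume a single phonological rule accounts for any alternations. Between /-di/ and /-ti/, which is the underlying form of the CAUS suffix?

The CAUS suffix surfaces as [-di] and [-ti], depending on the final segment of the stem.
The LOC suffix, which begins with [d], is invariant after every stem; so [d] is not altered by any rule here.
The CAUS suffix is therefore /-ti/ underlyingly, with post-nasal voicing: voiceless stops become voiced after a nasal.

/-ti/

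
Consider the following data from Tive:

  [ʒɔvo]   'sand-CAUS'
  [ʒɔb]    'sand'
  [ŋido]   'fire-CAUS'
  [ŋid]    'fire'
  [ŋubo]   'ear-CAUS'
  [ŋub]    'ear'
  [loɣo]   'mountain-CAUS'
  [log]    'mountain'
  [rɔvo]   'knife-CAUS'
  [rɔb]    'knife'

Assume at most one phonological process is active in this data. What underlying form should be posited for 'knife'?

In [rɔvo] and [rɔb] the final segment of 'knife' alternates: [v] ~ [b].
But 'ear' keeps [b] in both environments ([ŋubo], [ŋub]), so there is no rule changing /b/ to [v] before the CAUS suffix.
Therefore /v/ is basic and [b] is derived by word-final hardening (voiced fricatives become stops word-finally).

/rɔv/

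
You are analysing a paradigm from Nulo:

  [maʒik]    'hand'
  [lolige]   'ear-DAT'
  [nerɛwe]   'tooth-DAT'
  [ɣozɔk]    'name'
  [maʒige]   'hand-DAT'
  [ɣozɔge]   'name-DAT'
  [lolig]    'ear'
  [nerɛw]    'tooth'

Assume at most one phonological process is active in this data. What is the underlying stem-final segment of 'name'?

/k/

The stem for 'name' ends in [k] in [ɣozɔk] but [g] in [ɣozɔge].
Compare 'ear', with invariant [g] in [lolig] and [lolige]: an analysis with underlying /g/ and a rule producing [k] in isolation would wrongly predict alternation here too.
The underlying segment must be /k/; voiceless stops become voiced between vowels, yielding [g] there.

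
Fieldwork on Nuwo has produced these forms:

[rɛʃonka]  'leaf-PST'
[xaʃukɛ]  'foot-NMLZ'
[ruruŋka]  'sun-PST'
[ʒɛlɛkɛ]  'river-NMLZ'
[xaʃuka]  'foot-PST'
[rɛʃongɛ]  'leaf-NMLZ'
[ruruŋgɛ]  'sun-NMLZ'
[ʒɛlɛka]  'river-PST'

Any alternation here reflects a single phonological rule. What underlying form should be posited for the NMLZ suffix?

The NMLZ suffix surfaces as [-gɛ] and [-kɛ], depending on the final segment of the stem.
By contrast the PST suffix keeps its initial [k] throughout — that segment must be underlying.
The NMLZ suffix is therefore /-gɛ/ underlyingly, with post-vocalic devoicing: voiced stops become voiceless after a vowel.

/-gɛ/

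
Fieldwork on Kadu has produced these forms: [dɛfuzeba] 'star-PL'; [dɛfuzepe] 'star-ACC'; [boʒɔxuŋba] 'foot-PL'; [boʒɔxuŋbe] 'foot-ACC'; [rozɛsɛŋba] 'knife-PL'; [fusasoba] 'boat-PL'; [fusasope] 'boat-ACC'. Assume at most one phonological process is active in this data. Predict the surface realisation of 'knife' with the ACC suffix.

[rozɛsɛŋbe]

The ACC suffix surfaces as [-be] and [-pe], depending on the final segment of the stem.
The PL suffix, which begins with [b], is invariant after every stem; so [b] is not altered by any rule here.
The ACC suffix is therefore /-pe/ underlyingly, with post-nasal voicing: voiceless stops become voiced after a nasal.
After 'knife', which ends in a nasal, the suffix surfaces as [-be], giving [rozɛsɛŋbe].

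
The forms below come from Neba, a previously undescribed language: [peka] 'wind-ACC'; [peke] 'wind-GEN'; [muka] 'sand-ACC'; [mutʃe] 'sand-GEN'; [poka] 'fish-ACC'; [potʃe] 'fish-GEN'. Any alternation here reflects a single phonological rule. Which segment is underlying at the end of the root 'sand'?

/tʃ/

In [muka] and [mutʃe] the final segment of 'sand' alternates: [k] ~ [tʃ].
Compare 'wind', with invariant [k] in [peka] and [peke]: an analysis with underlying /k/ and a rule producing [tʃ] before the GEN suffix would wrongly predict alternation here too.
The underlying segment must be /tʃ/; palato-alveolar /tʃ/ becomes [k] when no front vowel follows, yielding [k] there.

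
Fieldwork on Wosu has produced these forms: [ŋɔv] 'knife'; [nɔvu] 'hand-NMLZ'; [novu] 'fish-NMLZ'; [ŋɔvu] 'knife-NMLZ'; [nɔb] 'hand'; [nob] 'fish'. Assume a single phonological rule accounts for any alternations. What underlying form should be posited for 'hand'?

/nɔb/

'hand' shows [b] ~ [v] at the end of the stem ([nɔb] vs [nɔvu]).
But 'knife' keeps [v] in both environments ([ŋɔv], [ŋɔvu]), so there is no rule changing /v/ to [b] in isolation.
The alternation reflects intervocalic spirantization: voiced stops become fricatives between vowels. /b/ is underlying.
So 'hand' = /nɔb/.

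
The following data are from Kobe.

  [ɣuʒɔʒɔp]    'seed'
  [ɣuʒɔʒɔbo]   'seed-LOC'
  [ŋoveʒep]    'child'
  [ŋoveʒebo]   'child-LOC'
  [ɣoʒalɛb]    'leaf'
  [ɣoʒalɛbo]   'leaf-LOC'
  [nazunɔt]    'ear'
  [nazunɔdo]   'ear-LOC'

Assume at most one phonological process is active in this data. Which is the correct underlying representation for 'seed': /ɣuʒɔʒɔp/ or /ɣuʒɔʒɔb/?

/ɣuʒɔʒɔp/

In [ɣuʒɔʒɔp] and [ɣuʒɔʒɔbo] the final segment of 'seed' alternates: [p] ~ [b].
Compare 'leaf', with invariant [b] in [ɣoʒalɛb] and [ɣoʒalɛbo]: an analysis with underlying /b/ and a rule producing [p] in isolation would wrongly predict alternation here too.
So /p/ is underlying, and a rule of intervocalic voicing — voiceless stops become voiced between vowels — gives [b].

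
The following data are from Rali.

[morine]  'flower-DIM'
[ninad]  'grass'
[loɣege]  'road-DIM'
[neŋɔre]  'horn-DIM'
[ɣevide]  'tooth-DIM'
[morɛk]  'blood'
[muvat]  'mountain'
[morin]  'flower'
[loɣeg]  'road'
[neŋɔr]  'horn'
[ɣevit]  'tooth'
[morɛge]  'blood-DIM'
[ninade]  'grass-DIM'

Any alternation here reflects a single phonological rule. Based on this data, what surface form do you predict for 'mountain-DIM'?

The root 'tooth' surfaces as [ɣevide] and [ɣevit], with a stem-final [d] ~ [t] alternation.
If /d/ were underlying and a rule turned it into [t] in isolation, 'grass' would also alternate; but it has [d] in both [ninade] and [ninad].
The underlying segment must be /t/; voiceless stops become voiced between vowels, yielding [d] there.
The one attested form of 'mountain', [muvat], shows underlying /muvat/. Applying the same rule between vowels gives [muvade].

[muvade]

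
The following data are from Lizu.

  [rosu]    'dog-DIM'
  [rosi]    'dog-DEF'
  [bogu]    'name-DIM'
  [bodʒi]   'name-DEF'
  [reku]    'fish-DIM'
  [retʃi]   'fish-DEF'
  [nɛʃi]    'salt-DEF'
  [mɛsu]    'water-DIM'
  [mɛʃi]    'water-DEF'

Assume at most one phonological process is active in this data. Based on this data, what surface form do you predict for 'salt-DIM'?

The stem for 'water' ends in [s] in [mɛsu] but [ʃ] in [mɛʃi].
But 'dog' keeps [s] in both environments ([rosu], [rosi]), so there is no rule changing /s/ to [ʃ] before the DEF suffix.
So /ʃ/ is underlying, and a rule of depalatalization — palato-alveolar /tʃ/, /dʒ/ and /ʃ/ become [k], [g] and [s] when no front vowel follows — gives [s].
From [nɛʃi] the stem 'salt' is /nɛʃ/; when no front vowel follows this yields [nɛsu].

[nɛsu]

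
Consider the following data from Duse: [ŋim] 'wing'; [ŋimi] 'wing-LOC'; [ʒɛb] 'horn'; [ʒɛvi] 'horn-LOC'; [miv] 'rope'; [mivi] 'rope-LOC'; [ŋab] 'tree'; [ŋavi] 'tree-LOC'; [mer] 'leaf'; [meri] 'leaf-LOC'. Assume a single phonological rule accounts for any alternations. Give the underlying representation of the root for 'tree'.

/ŋab/

'tree' shows [b] ~ [v] at the end of the stem ([ŋab] vs [ŋavi]).
Compare 'rope', with invariant [v] in [miv] and [mivi]: an analysis with underlying /v/ and a rule producing [b] in isolation would wrongly predict alternation here too.
Therefore /b/ is basic and [v] is derived by intervocalic spirantization (voiced stops become fricatives between vowels).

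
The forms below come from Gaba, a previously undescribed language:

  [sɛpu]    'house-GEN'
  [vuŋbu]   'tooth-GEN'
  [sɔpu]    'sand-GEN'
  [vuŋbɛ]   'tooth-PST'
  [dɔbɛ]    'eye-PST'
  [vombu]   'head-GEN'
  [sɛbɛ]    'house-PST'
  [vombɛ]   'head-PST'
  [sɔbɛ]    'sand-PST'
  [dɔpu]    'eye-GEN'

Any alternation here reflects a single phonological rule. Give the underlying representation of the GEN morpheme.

/-pu/

The GEN morpheme has two allomorphs, [-bu] and [-pu].
The PST suffix, which begins with [b], is invariant after every stem; so [b] is not altered by any rule here.
So the underlying form is /-pu/, and voiceless stops become voiced after a nasal.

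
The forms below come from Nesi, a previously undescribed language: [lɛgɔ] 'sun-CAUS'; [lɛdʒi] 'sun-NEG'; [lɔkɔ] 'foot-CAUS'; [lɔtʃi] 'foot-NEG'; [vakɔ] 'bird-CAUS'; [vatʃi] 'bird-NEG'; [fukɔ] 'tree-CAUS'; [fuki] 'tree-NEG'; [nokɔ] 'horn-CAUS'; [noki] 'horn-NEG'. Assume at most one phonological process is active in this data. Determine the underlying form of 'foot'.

The root 'foot' surfaces as [lɔkɔ] and [lɔtʃi], with a stem-final [k] ~ [tʃ] alternation.
Compare 'tree', with invariant [k] in [fukɔ] and [fuki]: an analysis with underlying /k/ and a rule producing [tʃ] before the NEG suffix would wrongly predict alternation here too.
Therefore /tʃ/ is basic and [k] is derived by depalatalization (palato-alveolar /tʃ/ and /dʒ/ become [k] and [g] when no front vowel follows).

/lɔtʃ/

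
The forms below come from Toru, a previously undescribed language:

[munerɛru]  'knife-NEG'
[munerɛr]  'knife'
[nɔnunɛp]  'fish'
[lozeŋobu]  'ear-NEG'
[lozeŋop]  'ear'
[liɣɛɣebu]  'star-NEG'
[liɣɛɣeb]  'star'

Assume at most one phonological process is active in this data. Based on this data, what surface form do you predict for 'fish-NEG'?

'ear' shows [b] ~ [p] at the end of the stem ([lozeŋobu] vs [lozeŋop]).
Compare 'star', with invariant [b] in [liɣɛɣebu] and [liɣɛɣeb]: an analysis with underlying /b/ and a rule producing [p] in isolation would wrongly predict alternation here too.
Therefore /p/ is basic and [b] is derived by intervocalic voicing (voiceless stops become voiced between vowels).
From [nɔnunɛp] the stem 'fish' is /nɔnunɛp/; between vowels this yields [nɔnunɛbu].

[nɔnunɛbu]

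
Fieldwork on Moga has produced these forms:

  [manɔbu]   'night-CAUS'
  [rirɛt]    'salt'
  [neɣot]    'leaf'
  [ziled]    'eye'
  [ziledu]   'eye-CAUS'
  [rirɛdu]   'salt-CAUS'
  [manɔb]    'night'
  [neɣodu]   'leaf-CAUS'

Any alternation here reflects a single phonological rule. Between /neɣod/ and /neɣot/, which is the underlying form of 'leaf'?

The root 'leaf' surfaces as [neɣodu] and [neɣot], with a stem-final [d] ~ [t] alternation.
Compare 'eye', with invariant [d] in [ziledu] and [ziled]: an analysis with underlying /d/ and a rule producing [t] in isolation would wrongly predict alternation here too.
The alternation reflects intervocalic voicing: voiceless stops become voiced between vowels. /t/ is underlying.

/neɣot/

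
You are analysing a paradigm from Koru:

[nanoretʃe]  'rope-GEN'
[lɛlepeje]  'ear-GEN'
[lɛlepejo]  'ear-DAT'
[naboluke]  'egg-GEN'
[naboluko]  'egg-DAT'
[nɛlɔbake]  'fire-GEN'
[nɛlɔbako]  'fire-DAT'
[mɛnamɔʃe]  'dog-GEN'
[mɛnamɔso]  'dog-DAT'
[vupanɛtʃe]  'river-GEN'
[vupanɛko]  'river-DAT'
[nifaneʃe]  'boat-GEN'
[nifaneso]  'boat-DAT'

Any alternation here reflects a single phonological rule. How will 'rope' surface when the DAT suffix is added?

The root 'river' surfaces as [vupanɛtʃe] and [vupanɛko], with a stem-final [tʃ] ~ [k] alternation.
Compare 'fire', with invariant [k] in [nɛlɔbake] and [nɛlɔbako]: an analysis with underlying /k/ and a rule producing [tʃ] before the GEN suffix would wrongly predict alternation here too.
The alternation reflects depalatalization: palato-alveolar /tʃ/ and /ʃ/ become [k] and [s] when no front vowel follows. /tʃ/ is underlying.
From [nanoretʃe] the stem 'rope' is /nanoretʃ/; when no front vowel follows this yields [nanoreko].

[nanoreko]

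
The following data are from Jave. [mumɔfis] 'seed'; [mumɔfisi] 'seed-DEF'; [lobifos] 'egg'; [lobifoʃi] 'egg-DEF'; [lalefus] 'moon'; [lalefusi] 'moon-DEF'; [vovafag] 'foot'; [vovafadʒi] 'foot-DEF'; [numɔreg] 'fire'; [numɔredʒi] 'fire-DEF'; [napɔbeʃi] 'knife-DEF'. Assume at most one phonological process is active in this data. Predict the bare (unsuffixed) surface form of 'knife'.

The stem for 'egg' ends in [s] in [lobifos] but [ʃ] in [lobifoʃi].
The stem 'seed' ([mumɔfis], [mumɔfisi]) shows [s] unchanged in both environments, so [s] cannot be basic with [ʃ] derived before the DEF suffix.
The underlying segment must be /ʃ/; palato-alveolar /dʒ/ and /ʃ/ become [g] and [s] when no front vowel follows, yielding [s] there.
From [napɔbeʃi] the stem 'knife' is /napɔbeʃ/; when no front vowel follows this yields [napɔbes].

[napɔbes]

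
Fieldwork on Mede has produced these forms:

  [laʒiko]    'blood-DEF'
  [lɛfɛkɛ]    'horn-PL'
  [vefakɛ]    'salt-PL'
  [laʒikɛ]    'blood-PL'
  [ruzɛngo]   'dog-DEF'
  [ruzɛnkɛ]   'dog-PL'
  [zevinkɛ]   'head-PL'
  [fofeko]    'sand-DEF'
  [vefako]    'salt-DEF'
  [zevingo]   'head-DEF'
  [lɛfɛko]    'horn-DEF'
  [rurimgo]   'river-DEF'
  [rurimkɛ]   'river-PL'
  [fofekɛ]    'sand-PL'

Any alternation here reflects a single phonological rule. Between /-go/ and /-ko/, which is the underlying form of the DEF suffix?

The DEF suffix surfaces as [-go] and [-ko], depending on the final segment of the stem.
By contrast the PL suffix keeps its initial [k] throughout — that segment must be underlying.
So the underlying form is /-go/, and voiced stops become voiceless after a vowel.

/-go/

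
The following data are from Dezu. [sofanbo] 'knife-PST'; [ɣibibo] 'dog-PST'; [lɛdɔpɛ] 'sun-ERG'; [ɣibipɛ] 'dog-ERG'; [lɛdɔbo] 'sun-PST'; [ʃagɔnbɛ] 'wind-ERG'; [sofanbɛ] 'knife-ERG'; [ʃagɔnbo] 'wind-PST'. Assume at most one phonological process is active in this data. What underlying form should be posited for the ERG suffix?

/-pɛ/

The ERG morpheme has two allomorphs, [-bɛ] and [-pɛ].
By contrast the PST suffix keeps its initial [b] throughout — that segment must be underlying.
The ERG suffix is therefore /-pɛ/ underlyingly, with post-nasal voicing: voiceless stops become voiced after a nasal.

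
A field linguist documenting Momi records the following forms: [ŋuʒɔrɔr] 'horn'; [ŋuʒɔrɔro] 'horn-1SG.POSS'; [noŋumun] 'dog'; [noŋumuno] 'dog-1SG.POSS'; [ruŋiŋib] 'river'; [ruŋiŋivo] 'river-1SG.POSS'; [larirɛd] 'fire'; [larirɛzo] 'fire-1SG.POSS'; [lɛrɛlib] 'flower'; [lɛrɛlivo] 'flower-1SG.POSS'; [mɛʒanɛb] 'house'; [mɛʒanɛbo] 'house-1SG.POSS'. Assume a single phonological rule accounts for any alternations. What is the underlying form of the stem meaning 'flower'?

The stem for 'flower' ends in [b] in [lɛrɛlib] but [v] in [lɛrɛlivo].
If /b/ were underlying and a rule turned it into [v] before the 1SG.POSS suffix, 'house' would also alternate; but it has [b] in both [mɛʒanɛb] and [mɛʒanɛbo].
The underlying segment must be /v/; voiced fricatives become stops word-finally, yielding [b] there.

/lɛrɛliv/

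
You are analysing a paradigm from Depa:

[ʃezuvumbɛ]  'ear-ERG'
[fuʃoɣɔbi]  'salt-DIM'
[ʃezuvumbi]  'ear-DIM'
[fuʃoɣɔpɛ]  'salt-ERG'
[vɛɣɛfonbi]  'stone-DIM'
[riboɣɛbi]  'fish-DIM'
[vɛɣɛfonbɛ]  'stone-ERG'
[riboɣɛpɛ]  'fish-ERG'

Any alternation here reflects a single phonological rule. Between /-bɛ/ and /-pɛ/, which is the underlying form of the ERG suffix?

/-pɛ/

The ERG morpheme has two allomorphs, [-bɛ] and [-pɛ].
By contrast the DIM suffix keeps its initial [b] throughout — that segment must be underlying.
So the underlying form is /-pɛ/, and voiceless stops become voiced after a nasal.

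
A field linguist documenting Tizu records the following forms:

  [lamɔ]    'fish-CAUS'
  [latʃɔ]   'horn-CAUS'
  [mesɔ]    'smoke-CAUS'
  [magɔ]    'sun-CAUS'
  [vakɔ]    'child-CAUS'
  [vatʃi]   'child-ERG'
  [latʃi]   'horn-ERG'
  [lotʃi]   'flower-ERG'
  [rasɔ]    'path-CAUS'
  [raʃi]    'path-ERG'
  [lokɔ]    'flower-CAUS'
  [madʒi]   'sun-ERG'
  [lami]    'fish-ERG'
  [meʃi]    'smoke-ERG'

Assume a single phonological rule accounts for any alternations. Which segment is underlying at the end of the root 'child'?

/k/

The stem for 'child' ends in [tʃ] in [vatʃi] but [k] in [vakɔ].
The stem 'horn' ([latʃi], [latʃɔ]) shows [tʃ] unchanged in both environments, so [tʃ] cannot be basic with [k] derived before the CAUS suffix.
Therefore /k/ is basic and [tʃ] is derived by palatalization before a front vowel (/k/, /g/ and /s/ become palato-alveolar [tʃ], [dʒ] and [ʃ] before a front vowel).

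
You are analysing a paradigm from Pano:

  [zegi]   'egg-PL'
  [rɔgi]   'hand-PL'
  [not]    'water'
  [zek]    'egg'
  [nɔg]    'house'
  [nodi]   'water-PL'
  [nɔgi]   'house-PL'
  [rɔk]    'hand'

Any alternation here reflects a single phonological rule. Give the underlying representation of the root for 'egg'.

/zek/

In [zegi] and [zek] the final segment of 'egg' alternates: [g] ~ [k].
If /g/ were underlying and a rule turned it into [k] in isolation, 'house' would also alternate; but it has [g] in both [nɔgi] and [nɔg].
The underlying segment must be /k/; voiceless stops become voiced between vowels, yielding [g] there.
Hence 'egg' is /zek/ underlyingly.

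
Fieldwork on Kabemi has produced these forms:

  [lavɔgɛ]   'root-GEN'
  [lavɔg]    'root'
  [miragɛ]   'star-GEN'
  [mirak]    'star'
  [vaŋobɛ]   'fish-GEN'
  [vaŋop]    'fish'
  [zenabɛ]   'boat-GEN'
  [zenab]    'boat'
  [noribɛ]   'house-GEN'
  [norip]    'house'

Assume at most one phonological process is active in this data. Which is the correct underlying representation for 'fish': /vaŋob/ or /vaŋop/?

'fish' shows [b] ~ [p] at the end of the stem ([vaŋobɛ] vs [vaŋop]).
But 'boat' keeps [b] in both environments ([zenabɛ], [zenab]), so there is no rule changing /b/ to [p] in isolation.
The alternation reflects intervocalic voicing: voiceless stops become voiced between vowels. /p/ is underlying.

/vaŋop/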